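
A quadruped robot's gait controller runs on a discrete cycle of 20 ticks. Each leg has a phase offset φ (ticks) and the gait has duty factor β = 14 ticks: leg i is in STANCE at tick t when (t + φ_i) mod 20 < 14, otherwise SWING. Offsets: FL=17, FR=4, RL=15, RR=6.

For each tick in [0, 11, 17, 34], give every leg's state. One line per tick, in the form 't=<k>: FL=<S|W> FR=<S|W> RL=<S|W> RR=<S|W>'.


t=0: phase=(17,4,15,6) vs β=14 → FL=W FR=S RL=W RR=S
t=11: phase=(8,15,6,17) vs β=14 → FL=S FR=W RL=S RR=W
t=17: phase=(14,1,12,3) vs β=14 → FL=W FR=S RL=S RR=S
t=34: phase=(11,18,9,0) vs β=14 → FL=S FR=W RL=S RR=S

t=0: FL=W FR=S RL=W RR=S
t=11: FL=S FR=W RL=S RR=W
t=17: FL=W FR=S RL=S RR=S
t=34: FL=S FR=W RL=S RR=S


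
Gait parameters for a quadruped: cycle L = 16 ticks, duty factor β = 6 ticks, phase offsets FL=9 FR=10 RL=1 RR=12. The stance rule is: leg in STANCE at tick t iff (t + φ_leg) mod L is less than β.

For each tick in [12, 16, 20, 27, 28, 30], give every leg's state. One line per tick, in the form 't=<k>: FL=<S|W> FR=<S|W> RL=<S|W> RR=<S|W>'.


t=12: phase=(5,6,13,8) vs β=6 → FL=S FR=W RL=W RR=W
t=16: phase=(9,10,1,12) vs β=6 → FL=W FR=W RL=S RR=W
t=20: phase=(13,14,5,0) vs β=6 → FL=W FR=W RL=S RR=S
t=27: phase=(4,5,12,7) vs β=6 → FL=S FR=S RL=W RR=W
t=28: phase=(5,6,13,8) vs β=6 → FL=S FR=W RL=W RR=W
t=30: phase=(7,8,15,10) vs β=6 → FL=W FR=W RL=W RR=W

t=12: FL=S FR=W RL=W RR=W
t=16: FL=W FR=W RL=S RR=W
t=20: FL=W FR=W RL=S RR=S
t=27: FL=S FR=S RL=W RR=W
t=28: FL=S FR=W RL=W RR=W
t=30: FL=W FR=W RL=W RR=W


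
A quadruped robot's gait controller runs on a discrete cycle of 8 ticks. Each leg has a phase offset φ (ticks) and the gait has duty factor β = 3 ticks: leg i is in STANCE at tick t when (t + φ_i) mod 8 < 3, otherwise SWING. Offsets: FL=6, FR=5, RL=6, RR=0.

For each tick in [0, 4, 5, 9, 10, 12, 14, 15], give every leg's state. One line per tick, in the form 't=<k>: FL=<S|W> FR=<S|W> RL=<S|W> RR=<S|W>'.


t=0: phase=(6,5,6,0) vs β=3 → FL=W FR=W RL=W RR=S
t=4: phase=(2,1,2,4) vs β=3 → FL=S FR=S RL=S RR=W
t=5: phase=(3,2,3,5) vs β=3 → FL=W FR=S RL=W RR=W
t=9: phase=(7,6,7,1) vs β=3 → FL=W FR=W RL=W RR=S
t=10: phase=(0,7,0,2) vs β=3 → FL=S FR=W RL=S RR=S
t=12: phase=(2,1,2,4) vs β=3 → FL=S FR=S RL=S RR=W
t=14: phase=(4,3,4,6) vs β=3 → FL=W FR=W RL=W RR=W
t=15: phase=(5,4,5,7) vs β=3 → FL=W FR=W RL=W RR=W

t=0: FL=W FR=W RL=W RR=S
t=4: FL=S FR=S RL=S RR=W
t=5: FL=W FR=S RL=W RR=W
t=9: FL=W FR=W RL=W RR=S
t=10: FL=S FR=W RL=S RR=S
t=12: FL=S FR=S RL=S RR=W
t=14: FL=W FR=W RL=W RR=W
t=15: FL=W FR=W RL=W RR=W


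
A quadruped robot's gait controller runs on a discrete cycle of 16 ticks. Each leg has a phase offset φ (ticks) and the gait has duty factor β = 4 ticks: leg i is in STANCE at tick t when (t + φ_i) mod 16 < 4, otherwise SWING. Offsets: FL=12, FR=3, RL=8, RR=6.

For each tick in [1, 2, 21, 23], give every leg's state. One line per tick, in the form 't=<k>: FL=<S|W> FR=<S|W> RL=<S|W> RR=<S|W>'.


t=1: FL=W FR=W RL=W RR=W
t=2: FL=W FR=W RL=W RR=W
t=21: FL=S FR=W RL=W RR=W
t=23: FL=S FR=W RL=W RR=W

t=1: phase=(13,4,9,7) vs β=4 → FL=W FR=W RL=W RR=W
t=2: phase=(14,5,10,8) vs β=4 → FL=W FR=W RL=W RR=W
t=21: phase=(1,8,13,11) vs β=4 → FL=S FR=W RL=W RR=W
t=23: phase=(3,10,15,13) vs β=4 → FL=S FR=W RL=W RR=W


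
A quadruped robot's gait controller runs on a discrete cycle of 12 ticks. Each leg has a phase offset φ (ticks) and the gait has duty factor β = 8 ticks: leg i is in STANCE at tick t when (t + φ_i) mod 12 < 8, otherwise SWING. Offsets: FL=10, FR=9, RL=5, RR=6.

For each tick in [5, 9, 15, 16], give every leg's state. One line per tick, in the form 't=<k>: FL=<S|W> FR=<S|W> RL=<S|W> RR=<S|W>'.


t=5: phase=(3,2,10,11) vs β=8 → FL=S FR=S RL=W RR=W
t=9: phase=(7,6,2,3) vs β=8 → FL=S FR=S RL=S RR=S
t=15: phase=(1,0,8,9) vs β=8 → FL=S FR=S RL=W RR=W
t=16: phase=(2,1,9,10) vs β=8 → FL=S FR=S RL=W RR=W

t=5: FL=S FR=S RL=W RR=W
t=9: FL=S FR=S RL=S RR=S
t=15: FL=S FR=S RL=W RR=W
t=16: FL=S FR=S RL=W RR=W


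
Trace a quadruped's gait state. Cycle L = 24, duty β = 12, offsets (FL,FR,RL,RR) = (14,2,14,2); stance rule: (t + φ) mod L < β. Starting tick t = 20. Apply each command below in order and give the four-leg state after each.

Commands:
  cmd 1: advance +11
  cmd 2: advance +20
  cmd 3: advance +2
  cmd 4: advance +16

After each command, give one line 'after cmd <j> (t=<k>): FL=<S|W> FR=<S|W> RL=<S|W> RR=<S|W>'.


after cmd 1 (t=31): FL=W FR=S RL=W RR=S
after cmd 2 (t=51): FL=W FR=S RL=W RR=S
after cmd 3 (t=53): FL=W FR=S RL=W RR=S
after cmd 4 (t=69): FL=S FR=W RL=S RR=W

start t=20: FL=S FR=W RL=S RR=W
cmd 1: advance +11 → t=31, phase=(21,9,21,9) → FL=W FR=S RL=W RR=S
cmd 2: advance +20 → t=51, phase=(17,5,17,5) → FL=W FR=S RL=W RR=S
cmd 3: advance +2 → t=53, phase=(19,7,19,7) → FL=W FR=S RL=W RR=S
cmd 4: advance +16 → t=69, phase=(11,23,11,23) → FL=S FR=W RL=S RR=W


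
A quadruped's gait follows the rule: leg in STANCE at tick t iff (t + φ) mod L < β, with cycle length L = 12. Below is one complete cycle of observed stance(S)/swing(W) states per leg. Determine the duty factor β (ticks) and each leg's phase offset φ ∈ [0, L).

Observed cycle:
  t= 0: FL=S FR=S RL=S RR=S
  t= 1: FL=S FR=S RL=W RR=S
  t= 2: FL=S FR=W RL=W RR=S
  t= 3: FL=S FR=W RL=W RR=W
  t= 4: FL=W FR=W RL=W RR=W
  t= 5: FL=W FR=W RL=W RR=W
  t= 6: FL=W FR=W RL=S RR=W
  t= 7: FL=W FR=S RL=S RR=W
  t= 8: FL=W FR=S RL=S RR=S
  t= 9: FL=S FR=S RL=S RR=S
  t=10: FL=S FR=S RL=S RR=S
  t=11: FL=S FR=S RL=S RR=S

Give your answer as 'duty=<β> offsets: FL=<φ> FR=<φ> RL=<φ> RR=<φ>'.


duty β = stance ticks per leg = 7
FL: stance ticks = 7; W→S at t=9 → φ=3
FR: stance ticks = 7; W→S at t=7 → φ=5
RL: stance ticks = 7; W→S at t=6 → φ=6
RR: stance ticks = 7; W→S at t=8 → φ=4

duty=7 offsets: FL=3 FR=5 RL=6 RR=4


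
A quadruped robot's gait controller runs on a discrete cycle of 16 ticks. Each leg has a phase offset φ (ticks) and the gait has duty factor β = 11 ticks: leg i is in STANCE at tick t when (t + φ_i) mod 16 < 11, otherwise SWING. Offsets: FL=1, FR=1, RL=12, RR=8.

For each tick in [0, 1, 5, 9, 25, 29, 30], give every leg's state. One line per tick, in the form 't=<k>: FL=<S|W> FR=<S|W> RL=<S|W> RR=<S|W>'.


t=0: phase=(1,1,12,8) vs β=11 → FL=S FR=S RL=W RR=S
t=1: phase=(2,2,13,9) vs β=11 → FL=S FR=S RL=W RR=S
t=5: phase=(6,6,1,13) vs β=11 → FL=S FR=S RL=S RR=W
t=9: phase=(10,10,5,1) vs β=11 → FL=S FR=S RL=S RR=S
t=25: phase=(10,10,5,1) vs β=11 → FL=S FR=S RL=S RR=S
t=29: phase=(14,14,9,5) vs β=11 → FL=W FR=W RL=S RR=S
t=30: phase=(15,15,10,6) vs β=11 → FL=W FR=W RL=S RR=S

t=0: FL=S FR=S RL=W RR=S
t=1: FL=S FR=S RL=W RR=S
t=5: FL=S FR=S RL=S RR=W
t=9: FL=S FR=S RL=S RR=S
t=25: FL=S FR=S RL=S RR=S
t=29: FL=W FR=W RL=S RR=S
t=30: FL=W FR=W RL=S RR=S


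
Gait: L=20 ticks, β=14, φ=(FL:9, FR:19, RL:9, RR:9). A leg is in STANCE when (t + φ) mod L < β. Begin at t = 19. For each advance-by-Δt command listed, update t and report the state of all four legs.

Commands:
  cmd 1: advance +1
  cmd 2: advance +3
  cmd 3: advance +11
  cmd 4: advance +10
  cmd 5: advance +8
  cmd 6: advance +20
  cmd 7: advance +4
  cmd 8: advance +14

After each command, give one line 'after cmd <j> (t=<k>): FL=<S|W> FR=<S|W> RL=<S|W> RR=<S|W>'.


after cmd 1 (t=20): FL=S FR=W RL=S RR=S
after cmd 2 (t=23): FL=S FR=S RL=S RR=S
after cmd 3 (t=34): FL=S FR=S RL=S RR=S
after cmd 4 (t=44): FL=S FR=S RL=S RR=S
after cmd 5 (t=52): FL=S FR=S RL=S RR=S
after cmd 6 (t=72): FL=S FR=S RL=S RR=S
after cmd 7 (t=76): FL=S FR=W RL=S RR=S
after cmd 8 (t=90): FL=W FR=S RL=W RR=W

start t=19: FL=S FR=W RL=S RR=S
cmd 1: advance +1 → t=20, phase=(9,19,9,9) → FL=S FR=W RL=S RR=S
cmd 2: advance +3 → t=23, phase=(12,2,12,12) → FL=S FR=S RL=S RR=S
cmd 3: advance +11 → t=34, phase=(3,13,3,3) → FL=S FR=S RL=S RR=S
cmd 4: advance +10 → t=44, phase=(13,3,13,13) → FL=S FR=S RL=S RR=S
cmd 5: advance +8 → t=52, phase=(1,11,1,1) → FL=S FR=S RL=S RR=S
cmd 6: advance +20 → t=72, phase=(1,11,1,1) → FL=S FR=S RL=S RR=S
cmd 7: advance +4 → t=76, phase=(5,15,5,5) → FL=S FR=W RL=S RR=S
cmd 8: advance +14 → t=90, phase=(19,9,19,19) → FL=W FR=S RL=W RR=W


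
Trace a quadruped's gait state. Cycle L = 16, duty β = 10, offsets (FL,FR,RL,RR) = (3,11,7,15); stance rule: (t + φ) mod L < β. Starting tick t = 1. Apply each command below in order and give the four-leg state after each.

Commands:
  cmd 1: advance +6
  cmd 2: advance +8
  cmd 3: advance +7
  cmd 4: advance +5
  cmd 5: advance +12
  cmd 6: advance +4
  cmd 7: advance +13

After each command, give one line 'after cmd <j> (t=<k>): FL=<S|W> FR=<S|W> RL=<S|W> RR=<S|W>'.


start t=1: FL=S FR=W RL=S RR=S
cmd 1: advance +6 → t=7, phase=(10,2,14,6) → FL=W FR=S RL=W RR=S
cmd 2: advance +8 → t=15, phase=(2,10,6,14) → FL=S FR=W RL=S RR=W
cmd 3: advance +7 → t=22, phase=(9,1,13,5) → FL=S FR=S RL=W RR=S
cmd 4: advance +5 → t=27, phase=(14,6,2,10) → FL=W FR=S RL=S RR=W
cmd 5: advance +12 → t=39, phase=(10,2,14,6) → FL=W FR=S RL=W RR=S
cmd 6: advance +4 → t=43, phase=(14,6,2,10) → FL=W FR=S RL=S RR=W
cmd 7: advance +13 → t=56, phase=(11,3,15,7) → FL=W FR=S RL=W RR=S

after cmd 1 (t=7): FL=W FR=S RL=W RR=S
after cmd 2 (t=15): FL=S FR=W RL=S RR=W
after cmd 3 (t=22): FL=S FR=S RL=W RR=S
after cmd 4 (t=27): FL=W FR=S RL=S RR=W
after cmd 5 (t=39): FL=W FR=S RL=W RR=S
after cmd 6 (t=43): FL=W FR=S RL=S RR=W
after cmd 7 (t=56): FL=W FR=S RL=W RR=S


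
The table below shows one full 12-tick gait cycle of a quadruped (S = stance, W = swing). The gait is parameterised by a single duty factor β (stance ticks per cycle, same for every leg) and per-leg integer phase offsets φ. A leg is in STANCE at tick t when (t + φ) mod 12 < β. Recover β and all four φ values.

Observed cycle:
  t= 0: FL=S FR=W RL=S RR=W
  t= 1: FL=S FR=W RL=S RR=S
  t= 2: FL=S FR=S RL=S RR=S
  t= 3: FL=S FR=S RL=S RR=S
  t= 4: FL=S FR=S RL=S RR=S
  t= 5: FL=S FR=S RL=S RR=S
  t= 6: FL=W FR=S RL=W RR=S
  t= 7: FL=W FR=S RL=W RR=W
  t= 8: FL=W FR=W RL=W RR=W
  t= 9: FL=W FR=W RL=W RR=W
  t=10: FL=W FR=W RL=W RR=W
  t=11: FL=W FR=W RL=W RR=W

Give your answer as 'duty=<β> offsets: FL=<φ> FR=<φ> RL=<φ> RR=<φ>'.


duty β = stance ticks per leg = 6
FL: stance ticks = 6; W→S at t=0 → φ=0
FR: stance ticks = 6; W→S at t=2 → φ=10
RL: stance ticks = 6; W→S at t=0 → φ=0
RR: stance ticks = 6; W→S at t=1 → φ=11

duty=6 offsets: FL=0 FR=10 RL=0 RR=11


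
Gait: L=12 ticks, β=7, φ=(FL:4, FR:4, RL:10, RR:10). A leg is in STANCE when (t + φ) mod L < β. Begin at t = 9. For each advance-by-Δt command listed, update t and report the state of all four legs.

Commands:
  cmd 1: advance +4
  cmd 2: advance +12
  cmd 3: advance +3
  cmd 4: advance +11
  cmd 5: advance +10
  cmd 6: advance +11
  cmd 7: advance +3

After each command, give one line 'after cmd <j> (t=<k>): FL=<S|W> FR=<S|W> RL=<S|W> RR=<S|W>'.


start t=9: FL=S FR=S RL=W RR=W
cmd 1: advance +4 → t=13, phase=(5,5,11,11) → FL=S FR=S RL=W RR=W
cmd 2: advance +12 → t=25, phase=(5,5,11,11) → FL=S FR=S RL=W RR=W
cmd 3: advance +3 → t=28, phase=(8,8,2,2) → FL=W FR=W RL=S RR=S
cmd 4: advance +11 → t=39, phase=(7,7,1,1) → FL=W FR=W RL=S RR=S
cmd 5: advance +10 → t=49, phase=(5,5,11,11) → FL=S FR=S RL=W RR=W
cmd 6: advance +11 → t=60, phase=(4,4,10,10) → FL=S FR=S RL=W RR=W
cmd 7: advance +3 → t=63, phase=(7,7,1,1) → FL=W FR=W RL=S RR=S

after cmd 1 (t=13): FL=S FR=S RL=W RR=W
after cmd 2 (t=25): FL=S FR=S RL=W RR=W
after cmd 3 (t=28): FL=W FR=W RL=S RR=S
after cmd 4 (t=39): FL=W FR=W RL=S RR=S
after cmd 5 (t=49): FL=S FR=S RL=W RR=W
after cmd 6 (t=60): FL=S FR=S RL=W RR=W
after cmd 7 (t=63): FL=W FR=W RL=S RR=S


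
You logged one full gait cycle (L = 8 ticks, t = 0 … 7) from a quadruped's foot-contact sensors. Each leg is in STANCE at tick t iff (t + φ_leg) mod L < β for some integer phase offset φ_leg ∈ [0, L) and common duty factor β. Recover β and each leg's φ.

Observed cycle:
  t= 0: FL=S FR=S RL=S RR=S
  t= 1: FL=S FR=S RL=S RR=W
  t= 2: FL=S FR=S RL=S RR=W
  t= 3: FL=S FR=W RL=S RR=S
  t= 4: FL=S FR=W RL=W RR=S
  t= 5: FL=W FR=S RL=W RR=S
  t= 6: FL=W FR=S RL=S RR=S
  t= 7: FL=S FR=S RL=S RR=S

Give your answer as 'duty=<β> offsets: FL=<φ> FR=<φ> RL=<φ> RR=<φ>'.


duty=6 offsets: FL=1 FR=3 RL=2 RR=5

duty β = stance ticks per leg = 6
FL: stance ticks = 6; W→S at t=7 → φ=1
FR: stance ticks = 6; W→S at t=5 → φ=3
RL: stance ticks = 6; W→S at t=6 → φ=2
RR: stance ticks = 6; W→S at t=3 → φ=5


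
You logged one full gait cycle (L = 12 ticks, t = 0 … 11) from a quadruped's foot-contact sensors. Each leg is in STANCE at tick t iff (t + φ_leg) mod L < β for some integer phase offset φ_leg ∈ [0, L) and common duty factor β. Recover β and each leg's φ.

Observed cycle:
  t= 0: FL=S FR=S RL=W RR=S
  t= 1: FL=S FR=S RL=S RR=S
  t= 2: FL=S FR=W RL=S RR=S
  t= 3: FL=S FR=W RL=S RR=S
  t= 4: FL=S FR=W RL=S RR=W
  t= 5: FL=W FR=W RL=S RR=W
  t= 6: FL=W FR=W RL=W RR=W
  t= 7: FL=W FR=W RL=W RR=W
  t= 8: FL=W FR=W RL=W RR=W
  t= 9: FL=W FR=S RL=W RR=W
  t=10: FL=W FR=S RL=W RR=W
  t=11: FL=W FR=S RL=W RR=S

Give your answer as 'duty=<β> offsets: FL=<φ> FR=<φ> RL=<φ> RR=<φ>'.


duty=5 offsets: FL=0 FR=3 RL=11 RR=1

duty β = stance ticks per leg = 5
FL: stance ticks = 5; W→S at t=0 → φ=0
FR: stance ticks = 5; W→S at t=9 → φ=3
RL: stance ticks = 5; W→S at t=1 → φ=11
RR: stance ticks = 5; W→S at t=11 → φ=1


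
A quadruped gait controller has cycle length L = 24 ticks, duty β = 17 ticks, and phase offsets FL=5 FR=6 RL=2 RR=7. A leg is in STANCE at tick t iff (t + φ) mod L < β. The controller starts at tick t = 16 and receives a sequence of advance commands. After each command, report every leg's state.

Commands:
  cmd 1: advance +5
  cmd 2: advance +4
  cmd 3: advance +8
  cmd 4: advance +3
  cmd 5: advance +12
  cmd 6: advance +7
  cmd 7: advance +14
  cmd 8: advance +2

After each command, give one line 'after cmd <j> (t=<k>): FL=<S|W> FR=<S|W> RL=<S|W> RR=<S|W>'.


start t=16: FL=W FR=W RL=W RR=W
cmd 1: advance +5 → t=21, phase=(2,3,23,4) → FL=S FR=S RL=W RR=S
cmd 2: advance +4 → t=25, phase=(6,7,3,8) → FL=S FR=S RL=S RR=S
cmd 3: advance +8 → t=33, phase=(14,15,11,16) → FL=S FR=S RL=S RR=S
cmd 4: advance +3 → t=36, phase=(17,18,14,19) → FL=W FR=W RL=S RR=W
cmd 5: advance +12 → t=48, phase=(5,6,2,7) → FL=S FR=S RL=S RR=S
cmd 6: advance +7 → t=55, phase=(12,13,9,14) → FL=S FR=S RL=S RR=S
cmd 7: advance +14 → t=69, phase=(2,3,23,4) → FL=S FR=S RL=W RR=S
cmd 8: advance +2 → t=71, phase=(4,5,1,6) → FL=S FR=S RL=S RR=S

after cmd 1 (t=21): FL=S FR=S RL=W RR=S
after cmd 2 (t=25): FL=S FR=S RL=S RR=S
after cmd 3 (t=33): FL=S FR=S RL=S RR=S
after cmd 4 (t=36): FL=W FR=W RL=S RR=W
after cmd 5 (t=48): FL=S FR=S RL=S RR=S
after cmd 6 (t=55): FL=S FR=S RL=S RR=S
after cmd 7 (t=69): FL=S FR=S RL=W RR=S
after cmd 8 (t=71): FL=S FR=S RL=S RR=S


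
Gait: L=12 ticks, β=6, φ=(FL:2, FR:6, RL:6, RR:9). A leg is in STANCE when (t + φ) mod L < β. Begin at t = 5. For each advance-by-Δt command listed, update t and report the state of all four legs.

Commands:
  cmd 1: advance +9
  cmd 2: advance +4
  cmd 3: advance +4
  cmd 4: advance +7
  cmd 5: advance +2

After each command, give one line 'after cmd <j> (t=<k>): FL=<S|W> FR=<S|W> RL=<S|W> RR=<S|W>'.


start t=5: FL=W FR=W RL=W RR=S
cmd 1: advance +9 → t=14, phase=(4,8,8,11) → FL=S FR=W RL=W RR=W
cmd 2: advance +4 → t=18, phase=(8,0,0,3) → FL=W FR=S RL=S RR=S
cmd 3: advance +4 → t=22, phase=(0,4,4,7) → FL=S FR=S RL=S RR=W
cmd 4: advance +7 → t=29, phase=(7,11,11,2) → FL=W FR=W RL=W RR=S
cmd 5: advance +2 → t=31, phase=(9,1,1,4) → FL=W FR=S RL=S RR=S

after cmd 1 (t=14): FL=S FR=W RL=W RR=W
after cmd 2 (t=18): FL=W FR=S RL=S RR=S
after cmd 3 (t=22): FL=S FR=S RL=S RR=W
after cmd 4 (t=29): FL=W FR=W RL=W RR=S
after cmd 5 (t=31): FL=W FR=S RL=S RR=S


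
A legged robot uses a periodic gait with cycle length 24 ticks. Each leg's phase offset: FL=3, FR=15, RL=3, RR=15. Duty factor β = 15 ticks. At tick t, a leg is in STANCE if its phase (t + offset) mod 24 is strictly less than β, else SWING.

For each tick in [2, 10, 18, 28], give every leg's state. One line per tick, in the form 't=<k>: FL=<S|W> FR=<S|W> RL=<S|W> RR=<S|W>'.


t=2: phase=(5,17,5,17) vs β=15 → FL=S FR=W RL=S RR=W
t=10: phase=(13,1,13,1) vs β=15 → FL=S FR=S RL=S RR=S
t=18: phase=(21,9,21,9) vs β=15 → FL=W FR=S RL=W RR=S
t=28: phase=(7,19,7,19) vs β=15 → FL=S FR=W RL=S RR=W

t=2: FL=S FR=W RL=S RR=W
t=10: FL=S FR=S RL=S RR=S
t=18: FL=W FR=S RL=W RR=S
t=28: FL=S FR=W RL=S RR=W


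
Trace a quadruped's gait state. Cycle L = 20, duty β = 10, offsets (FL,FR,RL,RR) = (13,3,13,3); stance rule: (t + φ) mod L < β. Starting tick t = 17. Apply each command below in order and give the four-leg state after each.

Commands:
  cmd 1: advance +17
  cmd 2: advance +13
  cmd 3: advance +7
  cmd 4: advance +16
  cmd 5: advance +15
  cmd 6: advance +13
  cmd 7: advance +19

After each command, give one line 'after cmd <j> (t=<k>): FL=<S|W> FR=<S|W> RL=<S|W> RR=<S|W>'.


after cmd 1 (t=34): FL=S FR=W RL=S RR=W
after cmd 2 (t=47): FL=S FR=W RL=S RR=W
after cmd 3 (t=54): FL=S FR=W RL=S RR=W
after cmd 4 (t=70): FL=S FR=W RL=S RR=W
after cmd 5 (t=85): FL=W FR=S RL=W RR=S
after cmd 6 (t=98): FL=W FR=S RL=W RR=S
after cmd 7 (t=117): FL=W FR=S RL=W RR=S

start t=17: FL=W FR=S RL=W RR=S
cmd 1: advance +17 → t=34, phase=(7,17,7,17) → FL=S FR=W RL=S RR=W
cmd 2: advance +13 → t=47, phase=(0,10,0,10) → FL=S FR=W RL=S RR=W
cmd 3: advance +7 → t=54, phase=(7,17,7,17) → FL=S FR=W RL=S RR=W
cmd 4: advance +16 → t=70, phase=(3,13,3,13) → FL=S FR=W RL=S RR=W
cmd 5: advance +15 → t=85, phase=(18,8,18,8) → FL=W FR=S RL=W RR=S
cmd 6: advance +13 → t=98, phase=(11,1,11,1) → FL=W FR=S RL=W RR=S
cmd 7: advance +19 → t=117, phase=(10,0,10,0) → FL=W FR=S RL=W RR=S


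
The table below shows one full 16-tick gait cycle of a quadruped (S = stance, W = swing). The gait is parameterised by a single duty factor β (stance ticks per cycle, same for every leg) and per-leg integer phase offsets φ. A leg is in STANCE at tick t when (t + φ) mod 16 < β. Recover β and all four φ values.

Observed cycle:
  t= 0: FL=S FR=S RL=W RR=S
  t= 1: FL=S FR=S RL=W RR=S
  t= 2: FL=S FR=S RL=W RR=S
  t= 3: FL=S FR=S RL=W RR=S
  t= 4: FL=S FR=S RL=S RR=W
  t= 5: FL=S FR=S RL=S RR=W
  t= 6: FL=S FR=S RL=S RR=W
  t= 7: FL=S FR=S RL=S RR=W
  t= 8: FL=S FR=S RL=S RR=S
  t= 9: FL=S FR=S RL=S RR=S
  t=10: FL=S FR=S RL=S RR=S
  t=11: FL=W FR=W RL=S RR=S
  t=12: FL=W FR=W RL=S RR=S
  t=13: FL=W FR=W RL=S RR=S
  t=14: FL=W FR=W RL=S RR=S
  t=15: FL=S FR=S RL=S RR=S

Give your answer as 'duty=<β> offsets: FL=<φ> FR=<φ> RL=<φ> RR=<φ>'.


duty β = stance ticks per leg = 12
FL: stance ticks = 12; W→S at t=15 → φ=1
FR: stance ticks = 12; W→S at t=15 → φ=1
RL: stance ticks = 12; W→S at t=4 → φ=12
RR: stance ticks = 12; W→S at t=8 → φ=8

duty=12 offsets: FL=1 FR=1 RL=12 RR=8


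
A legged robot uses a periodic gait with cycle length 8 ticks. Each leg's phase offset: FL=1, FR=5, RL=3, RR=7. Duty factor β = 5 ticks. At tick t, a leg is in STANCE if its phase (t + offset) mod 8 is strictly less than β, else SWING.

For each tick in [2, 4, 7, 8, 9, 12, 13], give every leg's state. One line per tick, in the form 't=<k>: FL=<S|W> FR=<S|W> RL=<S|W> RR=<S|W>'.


t=2: FL=S FR=W RL=W RR=S
t=4: FL=W FR=S RL=W RR=S
t=7: FL=S FR=S RL=S RR=W
t=8: FL=S FR=W RL=S RR=W
t=9: FL=S FR=W RL=S RR=S
t=12: FL=W FR=S RL=W RR=S
t=13: FL=W FR=S RL=S RR=S

t=2: phase=(3,7,5,1) vs β=5 → FL=S FR=W RL=W RR=S
t=4: phase=(5,1,7,3) vs β=5 → FL=W FR=S RL=W RR=S
t=7: phase=(0,4,2,6) vs β=5 → FL=S FR=S RL=S RR=W
t=8: phase=(1,5,3,7) vs β=5 → FL=S FR=W RL=S RR=W
t=9: phase=(2,6,4,0) vs β=5 → FL=S FR=W RL=S RR=S
t=12: phase=(5,1,7,3) vs β=5 → FL=W FR=S RL=W RR=S
t=13: phase=(6,2,0,4) vs β=5 → FL=W FR=S RL=S RR=S


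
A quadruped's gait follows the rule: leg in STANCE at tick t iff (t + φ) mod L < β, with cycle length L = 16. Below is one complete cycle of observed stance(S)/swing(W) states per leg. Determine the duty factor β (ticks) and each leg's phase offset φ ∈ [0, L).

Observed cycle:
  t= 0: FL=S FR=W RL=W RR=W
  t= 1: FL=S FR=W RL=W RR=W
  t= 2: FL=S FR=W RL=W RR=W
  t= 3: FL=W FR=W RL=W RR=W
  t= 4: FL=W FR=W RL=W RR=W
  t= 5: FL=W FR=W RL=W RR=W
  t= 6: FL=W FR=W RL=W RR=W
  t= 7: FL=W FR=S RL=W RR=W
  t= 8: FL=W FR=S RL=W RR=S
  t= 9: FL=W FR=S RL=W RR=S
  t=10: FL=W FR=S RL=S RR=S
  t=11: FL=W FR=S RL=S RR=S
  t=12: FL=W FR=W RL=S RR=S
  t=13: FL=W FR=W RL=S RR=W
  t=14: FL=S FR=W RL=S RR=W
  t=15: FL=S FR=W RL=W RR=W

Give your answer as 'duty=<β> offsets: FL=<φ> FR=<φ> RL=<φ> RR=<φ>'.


duty=5 offsets: FL=2 FR=9 RL=6 RR=8

duty β = stance ticks per leg = 5
FL: stance ticks = 5; W→S at t=14 → φ=2
FR: stance ticks = 5; W→S at t=7 → φ=9
RL: stance ticks = 5; W→S at t=10 → φ=6
RR: stance ticks = 5; W→S at t=8 → φ=8


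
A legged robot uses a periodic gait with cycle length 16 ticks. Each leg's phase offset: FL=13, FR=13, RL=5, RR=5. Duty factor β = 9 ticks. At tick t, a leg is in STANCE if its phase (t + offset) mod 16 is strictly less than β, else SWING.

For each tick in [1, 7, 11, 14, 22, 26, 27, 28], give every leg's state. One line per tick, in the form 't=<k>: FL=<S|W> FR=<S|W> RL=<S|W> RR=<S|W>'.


t=1: FL=W FR=W RL=S RR=S
t=7: FL=S FR=S RL=W RR=W
t=11: FL=S FR=S RL=S RR=S
t=14: FL=W FR=W RL=S RR=S
t=22: FL=S FR=S RL=W RR=W
t=26: FL=S FR=S RL=W RR=W
t=27: FL=S FR=S RL=S RR=S
t=28: FL=W FR=W RL=S RR=S

t=1: phase=(14,14,6,6) vs β=9 → FL=W FR=W RL=S RR=S
t=7: phase=(4,4,12,12) vs β=9 → FL=S FR=S RL=W RR=W
t=11: phase=(8,8,0,0) vs β=9 → FL=S FR=S RL=S RR=S
t=14: phase=(11,11,3,3) vs β=9 → FL=W FR=W RL=S RR=S
t=22: phase=(3,3,11,11) vs β=9 → FL=S FR=S RL=W RR=W
t=26: phase=(7,7,15,15) vs β=9 → FL=S FR=S RL=W RR=W
t=27: phase=(8,8,0,0) vs β=9 → FL=S FR=S RL=S RR=S
t=28: phase=(9,9,1,1) vs β=9 → FL=W FR=W RL=S RR=S


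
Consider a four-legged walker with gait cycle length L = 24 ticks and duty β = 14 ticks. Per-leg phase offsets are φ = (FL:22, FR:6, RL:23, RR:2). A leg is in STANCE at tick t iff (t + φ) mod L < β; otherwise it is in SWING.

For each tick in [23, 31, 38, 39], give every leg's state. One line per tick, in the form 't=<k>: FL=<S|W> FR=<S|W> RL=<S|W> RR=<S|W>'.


t=23: FL=W FR=S RL=W RR=S
t=31: FL=S FR=S RL=S RR=S
t=38: FL=S FR=W RL=S RR=W
t=39: FL=S FR=W RL=W RR=W

t=23: phase=(21,5,22,1) vs β=14 → FL=W FR=S RL=W RR=S
t=31: phase=(5,13,6,9) vs β=14 → FL=S FR=S RL=S RR=S
t=38: phase=(12,20,13,16) vs β=14 → FL=S FR=W RL=S RR=W
t=39: phase=(13,21,14,17) vs β=14 → FL=S FR=W RL=W RR=W


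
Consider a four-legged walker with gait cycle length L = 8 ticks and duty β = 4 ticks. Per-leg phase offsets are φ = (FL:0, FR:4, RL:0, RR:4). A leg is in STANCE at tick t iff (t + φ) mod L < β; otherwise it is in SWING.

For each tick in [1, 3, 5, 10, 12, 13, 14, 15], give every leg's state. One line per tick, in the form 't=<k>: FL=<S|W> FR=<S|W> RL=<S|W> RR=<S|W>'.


t=1: phase=(1,5,1,5) vs β=4 → FL=S FR=W RL=S RR=W
t=3: phase=(3,7,3,7) vs β=4 → FL=S FR=W RL=S RR=W
t=5: phase=(5,1,5,1) vs β=4 → FL=W FR=S RL=W RR=S
t=10: phase=(2,6,2,6) vs β=4 → FL=S FR=W RL=S RR=W
t=12: phase=(4,0,4,0) vs β=4 → FL=W FR=S RL=W RR=S
t=13: phase=(5,1,5,1) vs β=4 → FL=W FR=S RL=W RR=S
t=14: phase=(6,2,6,2) vs β=4 → FL=W FR=S RL=W RR=S
t=15: phase=(7,3,7,3) vs β=4 → FL=W FR=S RL=W RR=S

t=1: FL=S FR=W RL=S RR=W
t=3: FL=S FR=W RL=S RR=W
t=5: FL=W FR=S RL=W RR=S
t=10: FL=S FR=W RL=S RR=W
t=12: FL=W FR=S RL=W RR=S
t=13: FL=W FR=S RL=W RR=S
t=14: FL=W FR=S RL=W RR=S
t=15: FL=W FR=S RL=W RR=S


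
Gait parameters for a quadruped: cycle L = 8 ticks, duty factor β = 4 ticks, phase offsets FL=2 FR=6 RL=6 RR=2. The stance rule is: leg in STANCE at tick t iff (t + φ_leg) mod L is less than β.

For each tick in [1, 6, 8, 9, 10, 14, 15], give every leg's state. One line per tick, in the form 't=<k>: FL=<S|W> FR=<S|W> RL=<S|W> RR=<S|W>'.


t=1: FL=S FR=W RL=W RR=S
t=6: FL=S FR=W RL=W RR=S
t=8: FL=S FR=W RL=W RR=S
t=9: FL=S FR=W RL=W RR=S
t=10: FL=W FR=S RL=S RR=W
t=14: FL=S FR=W RL=W RR=S
t=15: FL=S FR=W RL=W RR=S

t=1: phase=(3,7,7,3) vs β=4 → FL=S FR=W RL=W RR=S
t=6: phase=(0,4,4,0) vs β=4 → FL=S FR=W RL=W RR=S
t=8: phase=(2,6,6,2) vs β=4 → FL=S FR=W RL=W RR=S
t=9: phase=(3,7,7,3) vs β=4 → FL=S FR=W RL=W RR=S
t=10: phase=(4,0,0,4) vs β=4 → FL=W FR=S RL=S RR=W
t=14: phase=(0,4,4,0) vs β=4 → FL=S FR=W RL=W RR=S
t=15: phase=(1,5,5,1) vs β=4 → FL=S FR=W RL=W RR=S


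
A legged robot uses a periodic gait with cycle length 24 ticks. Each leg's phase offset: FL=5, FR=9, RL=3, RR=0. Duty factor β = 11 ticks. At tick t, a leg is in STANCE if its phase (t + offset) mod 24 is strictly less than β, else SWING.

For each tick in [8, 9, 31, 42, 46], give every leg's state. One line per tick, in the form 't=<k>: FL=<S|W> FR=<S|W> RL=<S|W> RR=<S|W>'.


t=8: phase=(13,17,11,8) vs β=11 → FL=W FR=W RL=W RR=S
t=9: phase=(14,18,12,9) vs β=11 → FL=W FR=W RL=W RR=S
t=31: phase=(12,16,10,7) vs β=11 → FL=W FR=W RL=S RR=S
t=42: phase=(23,3,21,18) vs β=11 → FL=W FR=S RL=W RR=W
t=46: phase=(3,7,1,22) vs β=11 → FL=S FR=S RL=S RR=W

t=8: FL=W FR=W RL=W RR=S
t=9: FL=W FR=W RL=W RR=S
t=31: FL=W FR=W RL=S RR=S
t=42: FL=W FR=S RL=W RR=W
t=46: FL=S FR=S RL=S RR=W


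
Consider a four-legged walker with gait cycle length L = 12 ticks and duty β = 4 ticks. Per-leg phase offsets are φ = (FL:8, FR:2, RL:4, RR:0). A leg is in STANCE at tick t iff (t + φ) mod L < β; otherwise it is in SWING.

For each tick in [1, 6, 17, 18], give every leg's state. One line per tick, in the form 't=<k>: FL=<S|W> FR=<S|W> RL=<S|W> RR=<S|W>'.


t=1: FL=W FR=S RL=W RR=S
t=6: FL=S FR=W RL=W RR=W
t=17: FL=S FR=W RL=W RR=W
t=18: FL=S FR=W RL=W RR=W

t=1: phase=(9,3,5,1) vs β=4 → FL=W FR=S RL=W RR=S
t=6: phase=(2,8,10,6) vs β=4 → FL=S FR=W RL=W RR=W
t=17: phase=(1,7,9,5) vs β=4 → FL=S FR=W RL=W RR=W
t=18: phase=(2,8,10,6) vs β=4 → FL=S FR=W RL=W RR=W


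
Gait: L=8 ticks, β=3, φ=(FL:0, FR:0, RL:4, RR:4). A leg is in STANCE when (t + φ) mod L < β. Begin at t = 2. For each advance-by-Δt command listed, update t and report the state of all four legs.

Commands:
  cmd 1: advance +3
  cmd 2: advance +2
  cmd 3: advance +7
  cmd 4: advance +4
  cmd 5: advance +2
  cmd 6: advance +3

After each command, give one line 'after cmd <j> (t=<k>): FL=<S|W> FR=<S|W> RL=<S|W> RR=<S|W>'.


start t=2: FL=S FR=S RL=W RR=W
cmd 1: advance +3 → t=5, phase=(5,5,1,1) → FL=W FR=W RL=S RR=S
cmd 2: advance +2 → t=7, phase=(7,7,3,3) → FL=W FR=W RL=W RR=W
cmd 3: advance +7 → t=14, phase=(6,6,2,2) → FL=W FR=W RL=S RR=S
cmd 4: advance +4 → t=18, phase=(2,2,6,6) → FL=S FR=S RL=W RR=W
cmd 5: advance +2 → t=20, phase=(4,4,0,0) → FL=W FR=W RL=S RR=S
cmd 6: advance +3 → t=23, phase=(7,7,3,3) → FL=W FR=W RL=W RR=W

after cmd 1 (t=5): FL=W FR=W RL=S RR=S
after cmd 2 (t=7): FL=W FR=W RL=W RR=W
after cmd 3 (t=14): FL=W FR=W RL=S RR=S
after cmd 4 (t=18): FL=S FR=S RL=W RR=W
after cmd 5 (t=20): FL=W FR=W RL=S RR=S
after cmd 6 (t=23): FL=W FR=W RL=W RR=W


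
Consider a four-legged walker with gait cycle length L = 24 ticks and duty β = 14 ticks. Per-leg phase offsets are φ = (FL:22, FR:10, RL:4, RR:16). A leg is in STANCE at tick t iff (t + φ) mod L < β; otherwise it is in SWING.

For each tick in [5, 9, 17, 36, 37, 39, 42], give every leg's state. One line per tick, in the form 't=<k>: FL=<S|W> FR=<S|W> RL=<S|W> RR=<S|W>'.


t=5: phase=(3,15,9,21) vs β=14 → FL=S FR=W RL=S RR=W
t=9: phase=(7,19,13,1) vs β=14 → FL=S FR=W RL=S RR=S
t=17: phase=(15,3,21,9) vs β=14 → FL=W FR=S RL=W RR=S
t=36: phase=(10,22,16,4) vs β=14 → FL=S FR=W RL=W RR=S
t=37: phase=(11,23,17,5) vs β=14 → FL=S FR=W RL=W RR=S
t=39: phase=(13,1,19,7) vs β=14 → FL=S FR=S RL=W RR=S
t=42: phase=(16,4,22,10) vs β=14 → FL=W FR=S RL=W RR=S

t=5: FL=S FR=W RL=S RR=W
t=9: FL=S FR=W RL=S RR=S
t=17: FL=W FR=S RL=W RR=S
t=36: FL=S FR=W RL=W RR=S
t=37: FL=S FR=W RL=W RR=S
t=39: FL=S FR=S RL=W RR=S
t=42: FL=W FR=S RL=W RR=S


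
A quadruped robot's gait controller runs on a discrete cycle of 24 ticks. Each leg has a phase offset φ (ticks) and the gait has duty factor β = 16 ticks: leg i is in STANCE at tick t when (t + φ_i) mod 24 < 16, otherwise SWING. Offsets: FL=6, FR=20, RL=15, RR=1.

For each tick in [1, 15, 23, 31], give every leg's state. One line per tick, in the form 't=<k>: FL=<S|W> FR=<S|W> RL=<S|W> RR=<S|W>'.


t=1: FL=S FR=W RL=W RR=S
t=15: FL=W FR=S RL=S RR=W
t=23: FL=S FR=W RL=S RR=S
t=31: FL=S FR=S RL=W RR=S

t=1: phase=(7,21,16,2) vs β=16 → FL=S FR=W RL=W RR=S
t=15: phase=(21,11,6,16) vs β=16 → FL=W FR=S RL=S RR=W
t=23: phase=(5,19,14,0) vs β=16 → FL=S FR=W RL=S RR=S
t=31: phase=(13,3,22,8) vs β=16 → FL=S FR=S RL=W RR=S


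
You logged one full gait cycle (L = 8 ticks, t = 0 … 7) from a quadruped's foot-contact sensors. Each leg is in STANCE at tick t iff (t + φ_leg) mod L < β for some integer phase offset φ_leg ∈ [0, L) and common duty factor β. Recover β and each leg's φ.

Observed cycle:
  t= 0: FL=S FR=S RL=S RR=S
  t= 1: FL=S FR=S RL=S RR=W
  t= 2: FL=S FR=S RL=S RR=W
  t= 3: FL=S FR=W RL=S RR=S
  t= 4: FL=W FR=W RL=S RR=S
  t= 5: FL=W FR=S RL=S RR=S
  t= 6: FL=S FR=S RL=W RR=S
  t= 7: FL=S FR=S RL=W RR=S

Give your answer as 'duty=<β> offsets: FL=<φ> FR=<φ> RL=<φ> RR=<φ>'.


duty β = stance ticks per leg = 6
FL: stance ticks = 6; W→S at t=6 → φ=2
FR: stance ticks = 6; W→S at t=5 → φ=3
RL: stance ticks = 6; W→S at t=0 → φ=0
RR: stance ticks = 6; W→S at t=3 → φ=5

duty=6 offsets: FL=2 FR=3 RL=0 RR=5


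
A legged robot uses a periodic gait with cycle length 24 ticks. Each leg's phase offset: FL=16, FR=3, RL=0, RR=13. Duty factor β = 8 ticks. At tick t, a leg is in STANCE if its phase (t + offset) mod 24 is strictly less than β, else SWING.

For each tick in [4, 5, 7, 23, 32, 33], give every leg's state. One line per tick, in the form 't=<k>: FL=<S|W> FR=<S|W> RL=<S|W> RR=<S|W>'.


t=4: phase=(20,7,4,17) vs β=8 → FL=W FR=S RL=S RR=W
t=5: phase=(21,8,5,18) vs β=8 → FL=W FR=W RL=S RR=W
t=7: phase=(23,10,7,20) vs β=8 → FL=W FR=W RL=S RR=W
t=23: phase=(15,2,23,12) vs β=8 → FL=W FR=S RL=W RR=W
t=32: phase=(0,11,8,21) vs β=8 → FL=S FR=W RL=W RR=W
t=33: phase=(1,12,9,22) vs β=8 → FL=S FR=W RL=W RR=W

t=4: FL=W FR=S RL=S RR=W
t=5: FL=W FR=W RL=S RR=W
t=7: FL=W FR=W RL=S RR=W
t=23: FL=W FR=S RL=W RR=W
t=32: FL=S FR=W RL=W RR=W
t=33: FL=S FR=W RL=W RR=W


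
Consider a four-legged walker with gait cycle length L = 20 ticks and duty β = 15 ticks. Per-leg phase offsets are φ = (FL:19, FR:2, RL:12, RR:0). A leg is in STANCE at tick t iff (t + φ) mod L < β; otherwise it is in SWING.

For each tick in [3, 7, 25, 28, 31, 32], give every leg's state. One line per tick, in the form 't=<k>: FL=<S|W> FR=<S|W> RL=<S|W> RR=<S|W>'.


t=3: FL=S FR=S RL=W RR=S
t=7: FL=S FR=S RL=W RR=S
t=25: FL=S FR=S RL=W RR=S
t=28: FL=S FR=S RL=S RR=S
t=31: FL=S FR=S RL=S RR=S
t=32: FL=S FR=S RL=S RR=S

t=3: phase=(2,5,15,3) vs β=15 → FL=S FR=S RL=W RR=S
t=7: phase=(6,9,19,7) vs β=15 → FL=S FR=S RL=W RR=S
t=25: phase=(4,7,17,5) vs β=15 → FL=S FR=S RL=W RR=S
t=28: phase=(7,10,0,8) vs β=15 → FL=S FR=S RL=S RR=S
t=31: phase=(10,13,3,11) vs β=15 → FL=S FR=S RL=S RR=S
t=32: phase=(11,14,4,12) vs β=15 → FL=S FR=S RL=S RR=S


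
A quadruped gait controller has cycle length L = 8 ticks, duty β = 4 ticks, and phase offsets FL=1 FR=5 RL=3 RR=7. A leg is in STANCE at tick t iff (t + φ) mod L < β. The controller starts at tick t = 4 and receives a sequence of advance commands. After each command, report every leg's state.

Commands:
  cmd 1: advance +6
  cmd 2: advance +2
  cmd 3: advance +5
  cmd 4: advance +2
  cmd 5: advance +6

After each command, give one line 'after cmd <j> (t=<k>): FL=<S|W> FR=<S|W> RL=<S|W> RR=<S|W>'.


after cmd 1 (t=10): FL=S FR=W RL=W RR=S
after cmd 2 (t=12): FL=W FR=S RL=W RR=S
after cmd 3 (t=17): FL=S FR=W RL=W RR=S
after cmd 4 (t=19): FL=W FR=S RL=W RR=S
after cmd 5 (t=25): FL=S FR=W RL=W RR=S

start t=4: FL=W FR=S RL=W RR=S
cmd 1: advance +6 → t=10, phase=(3,7,5,1) → FL=S FR=W RL=W RR=S
cmd 2: advance +2 → t=12, phase=(5,1,7,3) → FL=W FR=S RL=W RR=S
cmd 3: advance +5 → t=17, phase=(2,6,4,0) → FL=S FR=W RL=W RR=S
cmd 4: advance +2 → t=19, phase=(4,0,6,2) → FL=W FR=S RL=W RR=S
cmd 5: advance +6 → t=25, phase=(2,6,4,0) → FL=S FR=W RL=W RR=S


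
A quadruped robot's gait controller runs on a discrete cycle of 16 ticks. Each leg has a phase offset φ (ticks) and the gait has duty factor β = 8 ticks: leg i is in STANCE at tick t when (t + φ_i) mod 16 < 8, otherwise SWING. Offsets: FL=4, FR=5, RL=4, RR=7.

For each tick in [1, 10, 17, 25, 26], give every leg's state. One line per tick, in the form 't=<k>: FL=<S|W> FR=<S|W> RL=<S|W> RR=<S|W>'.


t=1: phase=(5,6,5,8) vs β=8 → FL=S FR=S RL=S RR=W
t=10: phase=(14,15,14,1) vs β=8 → FL=W FR=W RL=W RR=S
t=17: phase=(5,6,5,8) vs β=8 → FL=S FR=S RL=S RR=W
t=25: phase=(13,14,13,0) vs β=8 → FL=W FR=W RL=W RR=S
t=26: phase=(14,15,14,1) vs β=8 → FL=W FR=W RL=W RR=S

t=1: FL=S FR=S RL=S RR=W
t=10: FL=W FR=W RL=W RR=S
t=17: FL=S FR=S RL=S RR=W
t=25: FL=W FR=W RL=W RR=S
t=26: FL=W FR=W RL=W RR=S


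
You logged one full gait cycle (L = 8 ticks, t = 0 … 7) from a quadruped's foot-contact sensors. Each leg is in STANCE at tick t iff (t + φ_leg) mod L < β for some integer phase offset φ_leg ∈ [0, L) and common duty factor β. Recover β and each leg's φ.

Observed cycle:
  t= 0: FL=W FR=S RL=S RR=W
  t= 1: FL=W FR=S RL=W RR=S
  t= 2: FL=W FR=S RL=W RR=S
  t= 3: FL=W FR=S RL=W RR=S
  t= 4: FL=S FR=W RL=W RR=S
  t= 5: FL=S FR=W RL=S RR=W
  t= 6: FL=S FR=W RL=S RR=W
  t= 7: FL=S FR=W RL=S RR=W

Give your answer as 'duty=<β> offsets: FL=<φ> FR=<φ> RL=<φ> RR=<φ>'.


duty β = stance ticks per leg = 4
FL: stance ticks = 4; W→S at t=4 → φ=4
FR: stance ticks = 4; W→S at t=0 → φ=0
RL: stance ticks = 4; W→S at t=5 → φ=3
RR: stance ticks = 4; W→S at t=1 → φ=7

duty=4 offsets: FL=4 FR=0 RL=3 RR=7


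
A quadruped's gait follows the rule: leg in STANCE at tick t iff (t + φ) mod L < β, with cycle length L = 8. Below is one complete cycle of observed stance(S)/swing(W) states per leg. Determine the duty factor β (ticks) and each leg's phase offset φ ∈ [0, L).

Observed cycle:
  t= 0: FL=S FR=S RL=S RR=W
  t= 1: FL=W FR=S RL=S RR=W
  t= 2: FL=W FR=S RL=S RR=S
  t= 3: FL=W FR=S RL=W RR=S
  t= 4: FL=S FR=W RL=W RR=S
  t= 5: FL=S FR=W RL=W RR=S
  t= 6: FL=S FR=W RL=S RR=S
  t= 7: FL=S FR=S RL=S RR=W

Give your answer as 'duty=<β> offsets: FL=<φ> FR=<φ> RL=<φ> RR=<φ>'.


duty=5 offsets: FL=4 FR=1 RL=2 RR=6

duty β = stance ticks per leg = 5
FL: stance ticks = 5; W→S at t=4 → φ=4
FR: stance ticks = 5; W→S at t=7 → φ=1
RL: stance ticks = 5; W→S at t=6 → φ=2
RR: stance ticks = 5; W→S at t=2 → φ=6


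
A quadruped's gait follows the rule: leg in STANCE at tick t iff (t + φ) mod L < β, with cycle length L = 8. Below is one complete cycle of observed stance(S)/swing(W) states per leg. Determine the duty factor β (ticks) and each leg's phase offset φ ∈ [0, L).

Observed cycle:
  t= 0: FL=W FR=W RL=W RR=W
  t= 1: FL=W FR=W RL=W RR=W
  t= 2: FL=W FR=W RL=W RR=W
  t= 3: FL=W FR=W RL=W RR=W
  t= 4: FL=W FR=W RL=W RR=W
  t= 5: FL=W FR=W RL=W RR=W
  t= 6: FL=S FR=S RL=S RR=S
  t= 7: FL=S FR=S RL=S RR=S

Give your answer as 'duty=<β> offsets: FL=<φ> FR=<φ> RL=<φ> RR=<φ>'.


duty=2 offsets: FL=2 FR=2 RL=2 RR=2

duty β = stance ticks per leg = 2
FL: stance ticks = 2; W→S at t=6 → φ=2
FR: stance ticks = 2; W→S at t=6 → φ=2
RL: stance ticks = 2; W→S at t=6 → φ=2
RR: stance ticks = 2; W→S at t=6 → φ=2


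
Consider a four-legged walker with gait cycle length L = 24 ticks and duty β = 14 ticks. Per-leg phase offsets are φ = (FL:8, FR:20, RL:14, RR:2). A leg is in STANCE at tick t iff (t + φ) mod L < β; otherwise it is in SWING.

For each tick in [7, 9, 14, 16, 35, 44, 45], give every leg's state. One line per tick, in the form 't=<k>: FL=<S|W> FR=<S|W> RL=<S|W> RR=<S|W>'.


t=7: phase=(15,3,21,9) vs β=14 → FL=W FR=S RL=W RR=S
t=9: phase=(17,5,23,11) vs β=14 → FL=W FR=S RL=W RR=S
t=14: phase=(22,10,4,16) vs β=14 → FL=W FR=S RL=S RR=W
t=16: phase=(0,12,6,18) vs β=14 → FL=S FR=S RL=S RR=W
t=35: phase=(19,7,1,13) vs β=14 → FL=W FR=S RL=S RR=S
t=44: phase=(4,16,10,22) vs β=14 → FL=S FR=W RL=S RR=W
t=45: phase=(5,17,11,23) vs β=14 → FL=S FR=W RL=S RR=W

t=7: FL=W FR=S RL=W RR=S
t=9: FL=W FR=S RL=W RR=S
t=14: FL=W FR=S RL=S RR=W
t=16: FL=S FR=S RL=S RR=W
t=35: FL=W FR=S RL=S RR=S
t=44: FL=S FR=W RL=S RR=W
t=45: FL=S FR=W RL=S RR=W


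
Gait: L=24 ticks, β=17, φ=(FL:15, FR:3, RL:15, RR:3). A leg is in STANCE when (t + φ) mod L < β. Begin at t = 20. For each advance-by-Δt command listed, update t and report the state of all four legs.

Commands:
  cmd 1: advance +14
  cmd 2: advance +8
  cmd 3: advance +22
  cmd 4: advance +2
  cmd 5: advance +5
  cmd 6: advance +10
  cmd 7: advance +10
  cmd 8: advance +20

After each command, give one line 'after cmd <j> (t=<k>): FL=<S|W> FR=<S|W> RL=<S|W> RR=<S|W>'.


after cmd 1 (t=34): FL=S FR=S RL=S RR=S
after cmd 2 (t=42): FL=S FR=W RL=S RR=W
after cmd 3 (t=64): FL=S FR=W RL=S RR=W
after cmd 4 (t=66): FL=S FR=W RL=S RR=W
after cmd 5 (t=71): FL=S FR=S RL=S RR=S
after cmd 6 (t=81): FL=S FR=S RL=S RR=S
after cmd 7 (t=91): FL=S FR=W RL=S RR=W
after cmd 8 (t=111): FL=S FR=W RL=S RR=W

start t=20: FL=S FR=W RL=S RR=W
cmd 1: advance +14 → t=34, phase=(1,13,1,13) → FL=S FR=S RL=S RR=S
cmd 2: advance +8 → t=42, phase=(9,21,9,21) → FL=S FR=W RL=S RR=W
cmd 3: advance +22 → t=64, phase=(7,19,7,19) → FL=S FR=W RL=S RR=W
cmd 4: advance +2 → t=66, phase=(9,21,9,21) → FL=S FR=W RL=S RR=W
cmd 5: advance +5 → t=71, phase=(14,2,14,2) → FL=S FR=S RL=S RR=S
cmd 6: advance +10 → t=81, phase=(0,12,0,12) → FL=S FR=S RL=S RR=S
cmd 7: advance +10 → t=91, phase=(10,22,10,22) → FL=S FR=W RL=S RR=W
cmd 8: advance +20 → t=111, phase=(6,18,6,18) → FL=S FR=W RL=S RR=W


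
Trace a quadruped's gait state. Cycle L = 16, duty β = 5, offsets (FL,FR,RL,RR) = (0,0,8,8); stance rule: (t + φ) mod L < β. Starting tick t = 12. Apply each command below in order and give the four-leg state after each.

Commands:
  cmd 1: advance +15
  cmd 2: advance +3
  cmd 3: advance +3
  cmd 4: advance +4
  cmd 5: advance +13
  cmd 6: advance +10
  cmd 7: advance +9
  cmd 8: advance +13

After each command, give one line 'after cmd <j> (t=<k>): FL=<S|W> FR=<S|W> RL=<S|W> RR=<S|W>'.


after cmd 1 (t=27): FL=W FR=W RL=S RR=S
after cmd 2 (t=30): FL=W FR=W RL=W RR=W
after cmd 3 (t=33): FL=S FR=S RL=W RR=W
after cmd 4 (t=37): FL=W FR=W RL=W RR=W
after cmd 5 (t=50): FL=S FR=S RL=W RR=W
after cmd 6 (t=60): FL=W FR=W RL=S RR=S
after cmd 7 (t=69): FL=W FR=W RL=W RR=W
after cmd 8 (t=82): FL=S FR=S RL=W RR=W

start t=12: FL=W FR=W RL=S RR=S
cmd 1: advance +15 → t=27, phase=(11,11,3,3) → FL=W FR=W RL=S RR=S
cmd 2: advance +3 → t=30, phase=(14,14,6,6) → FL=W FR=W RL=W RR=W
cmd 3: advance +3 → t=33, phase=(1,1,9,9) → FL=S FR=S RL=W RR=W
cmd 4: advance +4 → t=37, phase=(5,5,13,13) → FL=W FR=W RL=W RR=W
cmd 5: advance +13 → t=50, phase=(2,2,10,10) → FL=S FR=S RL=W RR=W
cmd 6: advance +10 → t=60, phase=(12,12,4,4) → FL=W FR=W RL=S RR=S
cmd 7: advance +9 → t=69, phase=(5,5,13,13) → FL=W FR=W RL=W RR=W
cmd 8: advance +13 → t=82, phase=(2,2,10,10) → FL=S FR=S RL=W RR=W


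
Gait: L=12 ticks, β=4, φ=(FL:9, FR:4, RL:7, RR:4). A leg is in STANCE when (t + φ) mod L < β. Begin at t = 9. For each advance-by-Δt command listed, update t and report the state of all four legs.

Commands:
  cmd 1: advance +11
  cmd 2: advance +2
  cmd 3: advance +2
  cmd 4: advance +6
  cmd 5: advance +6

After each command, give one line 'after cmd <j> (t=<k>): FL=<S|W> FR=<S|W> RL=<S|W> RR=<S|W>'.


start t=9: FL=W FR=S RL=W RR=S
cmd 1: advance +11 → t=20, phase=(5,0,3,0) → FL=W FR=S RL=S RR=S
cmd 2: advance +2 → t=22, phase=(7,2,5,2) → FL=W FR=S RL=W RR=S
cmd 3: advance +2 → t=24, phase=(9,4,7,4) → FL=W FR=W RL=W RR=W
cmd 4: advance +6 → t=30, phase=(3,10,1,10) → FL=S FR=W RL=S RR=W
cmd 5: advance +6 → t=36, phase=(9,4,7,4) → FL=W FR=W RL=W RR=W

after cmd 1 (t=20): FL=W FR=S RL=S RR=S
after cmd 2 (t=22): FL=W FR=S RL=W RR=S
after cmd 3 (t=24): FL=W FR=W RL=W RR=W
after cmd 4 (t=30): FL=S FR=W RL=S RR=W
after cmd 5 (t=36): FL=W FR=W RL=W RR=W
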